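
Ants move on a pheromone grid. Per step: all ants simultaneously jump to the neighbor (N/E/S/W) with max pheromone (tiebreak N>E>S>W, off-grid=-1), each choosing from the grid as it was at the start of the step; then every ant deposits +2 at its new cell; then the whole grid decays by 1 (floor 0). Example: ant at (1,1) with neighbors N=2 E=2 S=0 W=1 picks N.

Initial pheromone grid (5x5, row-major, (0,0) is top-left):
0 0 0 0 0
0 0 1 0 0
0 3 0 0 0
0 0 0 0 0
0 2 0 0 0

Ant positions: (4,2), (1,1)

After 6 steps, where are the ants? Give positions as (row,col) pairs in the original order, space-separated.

Step 1: ant0:(4,2)->W->(4,1) | ant1:(1,1)->S->(2,1)
  grid max=4 at (2,1)
Step 2: ant0:(4,1)->N->(3,1) | ant1:(2,1)->N->(1,1)
  grid max=3 at (2,1)
Step 3: ant0:(3,1)->N->(2,1) | ant1:(1,1)->S->(2,1)
  grid max=6 at (2,1)
Step 4: ant0:(2,1)->N->(1,1) | ant1:(2,1)->N->(1,1)
  grid max=5 at (2,1)
Step 5: ant0:(1,1)->S->(2,1) | ant1:(1,1)->S->(2,1)
  grid max=8 at (2,1)
Step 6: ant0:(2,1)->N->(1,1) | ant1:(2,1)->N->(1,1)
  grid max=7 at (2,1)

(1,1) (1,1)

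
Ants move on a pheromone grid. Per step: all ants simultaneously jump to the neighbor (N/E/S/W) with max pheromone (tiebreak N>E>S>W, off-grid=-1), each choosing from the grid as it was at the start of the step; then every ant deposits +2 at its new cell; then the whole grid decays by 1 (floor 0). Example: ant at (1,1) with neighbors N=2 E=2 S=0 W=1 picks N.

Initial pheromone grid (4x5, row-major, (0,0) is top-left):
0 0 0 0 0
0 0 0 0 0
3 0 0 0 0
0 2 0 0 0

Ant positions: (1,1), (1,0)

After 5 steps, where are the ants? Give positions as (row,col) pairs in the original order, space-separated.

Step 1: ant0:(1,1)->N->(0,1) | ant1:(1,0)->S->(2,0)
  grid max=4 at (2,0)
Step 2: ant0:(0,1)->E->(0,2) | ant1:(2,0)->N->(1,0)
  grid max=3 at (2,0)
Step 3: ant0:(0,2)->E->(0,3) | ant1:(1,0)->S->(2,0)
  grid max=4 at (2,0)
Step 4: ant0:(0,3)->E->(0,4) | ant1:(2,0)->N->(1,0)
  grid max=3 at (2,0)
Step 5: ant0:(0,4)->S->(1,4) | ant1:(1,0)->S->(2,0)
  grid max=4 at (2,0)

(1,4) (2,0)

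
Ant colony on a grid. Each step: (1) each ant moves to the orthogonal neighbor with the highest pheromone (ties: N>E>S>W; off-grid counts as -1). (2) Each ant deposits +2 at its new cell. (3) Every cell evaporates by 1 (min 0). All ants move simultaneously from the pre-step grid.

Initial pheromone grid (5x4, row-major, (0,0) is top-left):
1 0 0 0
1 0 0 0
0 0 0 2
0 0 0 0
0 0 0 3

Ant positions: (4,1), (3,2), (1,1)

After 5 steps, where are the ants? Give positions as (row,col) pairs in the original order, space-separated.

Step 1: ant0:(4,1)->N->(3,1) | ant1:(3,2)->N->(2,2) | ant2:(1,1)->W->(1,0)
  grid max=2 at (1,0)
Step 2: ant0:(3,1)->N->(2,1) | ant1:(2,2)->E->(2,3) | ant2:(1,0)->N->(0,0)
  grid max=2 at (2,3)
Step 3: ant0:(2,1)->N->(1,1) | ant1:(2,3)->N->(1,3) | ant2:(0,0)->S->(1,0)
  grid max=2 at (1,0)
Step 4: ant0:(1,1)->W->(1,0) | ant1:(1,3)->S->(2,3) | ant2:(1,0)->E->(1,1)
  grid max=3 at (1,0)
Step 5: ant0:(1,0)->E->(1,1) | ant1:(2,3)->N->(1,3) | ant2:(1,1)->W->(1,0)
  grid max=4 at (1,0)

(1,1) (1,3) (1,0)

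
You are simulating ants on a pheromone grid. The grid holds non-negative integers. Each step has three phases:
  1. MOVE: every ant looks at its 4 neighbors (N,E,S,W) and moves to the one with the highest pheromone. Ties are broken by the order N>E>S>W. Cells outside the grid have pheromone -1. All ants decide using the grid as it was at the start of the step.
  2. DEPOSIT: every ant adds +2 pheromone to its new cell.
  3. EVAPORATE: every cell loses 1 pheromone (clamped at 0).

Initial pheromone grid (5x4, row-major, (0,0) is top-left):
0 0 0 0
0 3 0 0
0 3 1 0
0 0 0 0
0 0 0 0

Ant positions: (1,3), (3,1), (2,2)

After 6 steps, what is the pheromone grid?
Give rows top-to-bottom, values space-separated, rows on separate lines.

After step 1: ants at (0,3),(2,1),(2,1)
  0 0 0 1
  0 2 0 0
  0 6 0 0
  0 0 0 0
  0 0 0 0
After step 2: ants at (1,3),(1,1),(1,1)
  0 0 0 0
  0 5 0 1
  0 5 0 0
  0 0 0 0
  0 0 0 0
After step 3: ants at (0,3),(2,1),(2,1)
  0 0 0 1
  0 4 0 0
  0 8 0 0
  0 0 0 0
  0 0 0 0
After step 4: ants at (1,3),(1,1),(1,1)
  0 0 0 0
  0 7 0 1
  0 7 0 0
  0 0 0 0
  0 0 0 0
After step 5: ants at (0,3),(2,1),(2,1)
  0 0 0 1
  0 6 0 0
  0 10 0 0
  0 0 0 0
  0 0 0 0
After step 6: ants at (1,3),(1,1),(1,1)
  0 0 0 0
  0 9 0 1
  0 9 0 0
  0 0 0 0
  0 0 0 0

0 0 0 0
0 9 0 1
0 9 0 0
0 0 0 0
0 0 0 0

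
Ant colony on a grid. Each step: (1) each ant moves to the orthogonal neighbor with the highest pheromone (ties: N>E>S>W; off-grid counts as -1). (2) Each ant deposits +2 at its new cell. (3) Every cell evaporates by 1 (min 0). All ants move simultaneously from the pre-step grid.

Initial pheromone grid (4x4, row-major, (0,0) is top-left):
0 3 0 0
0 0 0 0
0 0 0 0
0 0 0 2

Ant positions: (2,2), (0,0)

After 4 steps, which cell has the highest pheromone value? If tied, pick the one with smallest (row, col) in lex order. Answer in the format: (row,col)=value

Answer: (0,1)=5

Derivation:
Step 1: ant0:(2,2)->N->(1,2) | ant1:(0,0)->E->(0,1)
  grid max=4 at (0,1)
Step 2: ant0:(1,2)->N->(0,2) | ant1:(0,1)->E->(0,2)
  grid max=3 at (0,1)
Step 3: ant0:(0,2)->W->(0,1) | ant1:(0,2)->W->(0,1)
  grid max=6 at (0,1)
Step 4: ant0:(0,1)->E->(0,2) | ant1:(0,1)->E->(0,2)
  grid max=5 at (0,1)
Final grid:
  0 5 5 0
  0 0 0 0
  0 0 0 0
  0 0 0 0
Max pheromone 5 at (0,1)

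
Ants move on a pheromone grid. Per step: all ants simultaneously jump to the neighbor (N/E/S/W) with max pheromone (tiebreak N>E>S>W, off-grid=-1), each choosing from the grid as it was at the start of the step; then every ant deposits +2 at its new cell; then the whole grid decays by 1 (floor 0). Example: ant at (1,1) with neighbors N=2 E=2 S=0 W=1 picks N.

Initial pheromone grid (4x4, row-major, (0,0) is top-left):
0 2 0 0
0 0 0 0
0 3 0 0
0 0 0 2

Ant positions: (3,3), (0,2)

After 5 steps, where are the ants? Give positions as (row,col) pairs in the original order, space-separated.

Step 1: ant0:(3,3)->N->(2,3) | ant1:(0,2)->W->(0,1)
  grid max=3 at (0,1)
Step 2: ant0:(2,3)->S->(3,3) | ant1:(0,1)->E->(0,2)
  grid max=2 at (0,1)
Step 3: ant0:(3,3)->N->(2,3) | ant1:(0,2)->W->(0,1)
  grid max=3 at (0,1)
Step 4: ant0:(2,3)->S->(3,3) | ant1:(0,1)->E->(0,2)
  grid max=2 at (0,1)
Step 5: ant0:(3,3)->N->(2,3) | ant1:(0,2)->W->(0,1)
  grid max=3 at (0,1)

(2,3) (0,1)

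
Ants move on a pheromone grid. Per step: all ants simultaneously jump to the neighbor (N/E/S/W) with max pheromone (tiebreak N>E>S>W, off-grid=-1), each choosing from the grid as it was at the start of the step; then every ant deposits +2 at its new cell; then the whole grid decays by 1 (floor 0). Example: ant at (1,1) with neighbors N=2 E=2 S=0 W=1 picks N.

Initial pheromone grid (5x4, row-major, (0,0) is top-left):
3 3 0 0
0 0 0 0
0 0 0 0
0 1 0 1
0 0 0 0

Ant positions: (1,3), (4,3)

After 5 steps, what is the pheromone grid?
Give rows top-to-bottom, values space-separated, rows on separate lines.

After step 1: ants at (0,3),(3,3)
  2 2 0 1
  0 0 0 0
  0 0 0 0
  0 0 0 2
  0 0 0 0
After step 2: ants at (1,3),(2,3)
  1 1 0 0
  0 0 0 1
  0 0 0 1
  0 0 0 1
  0 0 0 0
After step 3: ants at (2,3),(1,3)
  0 0 0 0
  0 0 0 2
  0 0 0 2
  0 0 0 0
  0 0 0 0
After step 4: ants at (1,3),(2,3)
  0 0 0 0
  0 0 0 3
  0 0 0 3
  0 0 0 0
  0 0 0 0
After step 5: ants at (2,3),(1,3)
  0 0 0 0
  0 0 0 4
  0 0 0 4
  0 0 0 0
  0 0 0 0

0 0 0 0
0 0 0 4
0 0 0 4
0 0 0 0
0 0 0 0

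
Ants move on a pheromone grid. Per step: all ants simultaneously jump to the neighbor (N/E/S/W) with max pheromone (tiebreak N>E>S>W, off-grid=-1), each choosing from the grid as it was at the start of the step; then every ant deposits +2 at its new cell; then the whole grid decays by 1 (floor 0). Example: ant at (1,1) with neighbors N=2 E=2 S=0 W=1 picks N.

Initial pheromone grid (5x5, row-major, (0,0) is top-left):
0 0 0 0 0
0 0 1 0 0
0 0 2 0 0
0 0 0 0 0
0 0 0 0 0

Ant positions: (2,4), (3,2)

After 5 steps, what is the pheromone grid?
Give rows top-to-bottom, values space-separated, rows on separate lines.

After step 1: ants at (1,4),(2,2)
  0 0 0 0 0
  0 0 0 0 1
  0 0 3 0 0
  0 0 0 0 0
  0 0 0 0 0
After step 2: ants at (0,4),(1,2)
  0 0 0 0 1
  0 0 1 0 0
  0 0 2 0 0
  0 0 0 0 0
  0 0 0 0 0
After step 3: ants at (1,4),(2,2)
  0 0 0 0 0
  0 0 0 0 1
  0 0 3 0 0
  0 0 0 0 0
  0 0 0 0 0
After step 4: ants at (0,4),(1,2)
  0 0 0 0 1
  0 0 1 0 0
  0 0 2 0 0
  0 0 0 0 0
  0 0 0 0 0
After step 5: ants at (1,4),(2,2)
  0 0 0 0 0
  0 0 0 0 1
  0 0 3 0 0
  0 0 0 0 0
  0 0 0 0 0

0 0 0 0 0
0 0 0 0 1
0 0 3 0 0
0 0 0 0 0
0 0 0 0 0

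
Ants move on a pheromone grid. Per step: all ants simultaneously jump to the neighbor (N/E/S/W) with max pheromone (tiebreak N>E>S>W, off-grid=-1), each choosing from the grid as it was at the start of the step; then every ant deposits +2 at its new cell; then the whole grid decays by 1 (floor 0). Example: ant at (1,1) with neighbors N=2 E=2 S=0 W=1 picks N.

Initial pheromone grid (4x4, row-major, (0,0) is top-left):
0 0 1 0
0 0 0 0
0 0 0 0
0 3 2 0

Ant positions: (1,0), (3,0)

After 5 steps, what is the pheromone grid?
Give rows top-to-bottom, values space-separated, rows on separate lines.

After step 1: ants at (0,0),(3,1)
  1 0 0 0
  0 0 0 0
  0 0 0 0
  0 4 1 0
After step 2: ants at (0,1),(3,2)
  0 1 0 0
  0 0 0 0
  0 0 0 0
  0 3 2 0
After step 3: ants at (0,2),(3,1)
  0 0 1 0
  0 0 0 0
  0 0 0 0
  0 4 1 0
After step 4: ants at (0,3),(3,2)
  0 0 0 1
  0 0 0 0
  0 0 0 0
  0 3 2 0
After step 5: ants at (1,3),(3,1)
  0 0 0 0
  0 0 0 1
  0 0 0 0
  0 4 1 0

0 0 0 0
0 0 0 1
0 0 0 0
0 4 1 0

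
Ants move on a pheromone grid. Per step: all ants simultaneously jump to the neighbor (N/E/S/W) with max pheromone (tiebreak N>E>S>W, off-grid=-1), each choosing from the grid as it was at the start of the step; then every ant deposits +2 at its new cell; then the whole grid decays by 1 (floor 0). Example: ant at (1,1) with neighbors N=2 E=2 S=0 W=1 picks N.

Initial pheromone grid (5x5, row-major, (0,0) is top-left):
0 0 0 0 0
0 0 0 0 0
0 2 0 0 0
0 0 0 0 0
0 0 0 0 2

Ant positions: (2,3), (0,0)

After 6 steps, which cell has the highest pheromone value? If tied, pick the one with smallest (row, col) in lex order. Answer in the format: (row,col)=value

Step 1: ant0:(2,3)->N->(1,3) | ant1:(0,0)->E->(0,1)
  grid max=1 at (0,1)
Step 2: ant0:(1,3)->N->(0,3) | ant1:(0,1)->E->(0,2)
  grid max=1 at (0,2)
Step 3: ant0:(0,3)->W->(0,2) | ant1:(0,2)->E->(0,3)
  grid max=2 at (0,2)
Step 4: ant0:(0,2)->E->(0,3) | ant1:(0,3)->W->(0,2)
  grid max=3 at (0,2)
Step 5: ant0:(0,3)->W->(0,2) | ant1:(0,2)->E->(0,3)
  grid max=4 at (0,2)
Step 6: ant0:(0,2)->E->(0,3) | ant1:(0,3)->W->(0,2)
  grid max=5 at (0,2)
Final grid:
  0 0 5 5 0
  0 0 0 0 0
  0 0 0 0 0
  0 0 0 0 0
  0 0 0 0 0
Max pheromone 5 at (0,2)

Answer: (0,2)=5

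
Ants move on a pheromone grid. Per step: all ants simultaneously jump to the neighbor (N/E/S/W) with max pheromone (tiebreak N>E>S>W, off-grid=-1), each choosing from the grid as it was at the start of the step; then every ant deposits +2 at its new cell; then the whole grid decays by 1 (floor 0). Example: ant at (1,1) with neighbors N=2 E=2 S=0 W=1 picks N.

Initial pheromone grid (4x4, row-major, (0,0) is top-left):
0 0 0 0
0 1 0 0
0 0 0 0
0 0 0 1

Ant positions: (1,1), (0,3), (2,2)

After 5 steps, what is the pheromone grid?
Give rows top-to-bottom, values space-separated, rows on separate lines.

After step 1: ants at (0,1),(1,3),(1,2)
  0 1 0 0
  0 0 1 1
  0 0 0 0
  0 0 0 0
After step 2: ants at (0,2),(1,2),(1,3)
  0 0 1 0
  0 0 2 2
  0 0 0 0
  0 0 0 0
After step 3: ants at (1,2),(1,3),(1,2)
  0 0 0 0
  0 0 5 3
  0 0 0 0
  0 0 0 0
After step 4: ants at (1,3),(1,2),(1,3)
  0 0 0 0
  0 0 6 6
  0 0 0 0
  0 0 0 0
After step 5: ants at (1,2),(1,3),(1,2)
  0 0 0 0
  0 0 9 7
  0 0 0 0
  0 0 0 0

0 0 0 0
0 0 9 7
0 0 0 0
0 0 0 0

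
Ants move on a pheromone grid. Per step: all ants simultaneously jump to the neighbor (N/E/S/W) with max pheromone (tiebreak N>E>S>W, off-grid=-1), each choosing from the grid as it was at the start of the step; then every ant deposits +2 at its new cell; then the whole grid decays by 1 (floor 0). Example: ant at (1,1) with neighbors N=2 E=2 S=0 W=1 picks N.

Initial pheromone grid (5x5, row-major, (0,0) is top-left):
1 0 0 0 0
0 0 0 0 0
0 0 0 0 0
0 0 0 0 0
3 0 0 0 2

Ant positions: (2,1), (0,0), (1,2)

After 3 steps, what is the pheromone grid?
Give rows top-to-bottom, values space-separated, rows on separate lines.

After step 1: ants at (1,1),(0,1),(0,2)
  0 1 1 0 0
  0 1 0 0 0
  0 0 0 0 0
  0 0 0 0 0
  2 0 0 0 1
After step 2: ants at (0,1),(0,2),(0,1)
  0 4 2 0 0
  0 0 0 0 0
  0 0 0 0 0
  0 0 0 0 0
  1 0 0 0 0
After step 3: ants at (0,2),(0,1),(0,2)
  0 5 5 0 0
  0 0 0 0 0
  0 0 0 0 0
  0 0 0 0 0
  0 0 0 0 0

0 5 5 0 0
0 0 0 0 0
0 0 0 0 0
0 0 0 0 0
0 0 0 0 0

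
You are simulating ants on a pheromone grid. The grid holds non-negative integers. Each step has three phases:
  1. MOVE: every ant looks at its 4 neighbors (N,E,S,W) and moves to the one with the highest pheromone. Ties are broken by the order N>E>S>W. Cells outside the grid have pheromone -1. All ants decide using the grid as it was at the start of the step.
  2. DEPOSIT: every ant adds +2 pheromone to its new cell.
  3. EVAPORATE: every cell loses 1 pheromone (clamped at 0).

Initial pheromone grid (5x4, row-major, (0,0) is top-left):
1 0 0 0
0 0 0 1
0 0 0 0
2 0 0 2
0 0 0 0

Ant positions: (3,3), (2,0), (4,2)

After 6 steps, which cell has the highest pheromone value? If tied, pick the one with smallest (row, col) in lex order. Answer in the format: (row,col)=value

Answer: (3,3)=8

Derivation:
Step 1: ant0:(3,3)->N->(2,3) | ant1:(2,0)->S->(3,0) | ant2:(4,2)->N->(3,2)
  grid max=3 at (3,0)
Step 2: ant0:(2,3)->S->(3,3) | ant1:(3,0)->N->(2,0) | ant2:(3,2)->E->(3,3)
  grid max=4 at (3,3)
Step 3: ant0:(3,3)->N->(2,3) | ant1:(2,0)->S->(3,0) | ant2:(3,3)->N->(2,3)
  grid max=3 at (2,3)
Step 4: ant0:(2,3)->S->(3,3) | ant1:(3,0)->N->(2,0) | ant2:(2,3)->S->(3,3)
  grid max=6 at (3,3)
Step 5: ant0:(3,3)->N->(2,3) | ant1:(2,0)->S->(3,0) | ant2:(3,3)->N->(2,3)
  grid max=5 at (2,3)
Step 6: ant0:(2,3)->S->(3,3) | ant1:(3,0)->N->(2,0) | ant2:(2,3)->S->(3,3)
  grid max=8 at (3,3)
Final grid:
  0 0 0 0
  0 0 0 0
  1 0 0 4
  2 0 0 8
  0 0 0 0
Max pheromone 8 at (3,3)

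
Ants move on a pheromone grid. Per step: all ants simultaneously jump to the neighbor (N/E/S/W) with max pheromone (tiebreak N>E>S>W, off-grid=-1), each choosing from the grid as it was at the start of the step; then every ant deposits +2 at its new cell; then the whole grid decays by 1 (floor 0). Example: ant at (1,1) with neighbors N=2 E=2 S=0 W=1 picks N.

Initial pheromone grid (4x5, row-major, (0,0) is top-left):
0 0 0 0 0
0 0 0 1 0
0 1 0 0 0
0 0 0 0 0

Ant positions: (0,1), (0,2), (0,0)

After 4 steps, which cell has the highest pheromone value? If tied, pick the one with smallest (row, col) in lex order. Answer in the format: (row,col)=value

Answer: (0,2)=8

Derivation:
Step 1: ant0:(0,1)->E->(0,2) | ant1:(0,2)->E->(0,3) | ant2:(0,0)->E->(0,1)
  grid max=1 at (0,1)
Step 2: ant0:(0,2)->E->(0,3) | ant1:(0,3)->W->(0,2) | ant2:(0,1)->E->(0,2)
  grid max=4 at (0,2)
Step 3: ant0:(0,3)->W->(0,2) | ant1:(0,2)->E->(0,3) | ant2:(0,2)->E->(0,3)
  grid max=5 at (0,2)
Step 4: ant0:(0,2)->E->(0,3) | ant1:(0,3)->W->(0,2) | ant2:(0,3)->W->(0,2)
  grid max=8 at (0,2)
Final grid:
  0 0 8 6 0
  0 0 0 0 0
  0 0 0 0 0
  0 0 0 0 0
Max pheromone 8 at (0,2)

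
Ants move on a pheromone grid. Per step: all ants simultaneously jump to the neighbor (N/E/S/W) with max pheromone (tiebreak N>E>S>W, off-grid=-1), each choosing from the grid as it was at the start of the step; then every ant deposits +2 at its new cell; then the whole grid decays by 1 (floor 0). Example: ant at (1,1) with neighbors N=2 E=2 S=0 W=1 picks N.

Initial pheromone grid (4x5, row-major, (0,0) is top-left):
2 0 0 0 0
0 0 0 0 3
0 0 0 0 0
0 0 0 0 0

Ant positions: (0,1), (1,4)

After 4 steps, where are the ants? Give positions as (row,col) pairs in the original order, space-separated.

Step 1: ant0:(0,1)->W->(0,0) | ant1:(1,4)->N->(0,4)
  grid max=3 at (0,0)
Step 2: ant0:(0,0)->E->(0,1) | ant1:(0,4)->S->(1,4)
  grid max=3 at (1,4)
Step 3: ant0:(0,1)->W->(0,0) | ant1:(1,4)->N->(0,4)
  grid max=3 at (0,0)
Step 4: ant0:(0,0)->E->(0,1) | ant1:(0,4)->S->(1,4)
  grid max=3 at (1,4)

(0,1) (1,4)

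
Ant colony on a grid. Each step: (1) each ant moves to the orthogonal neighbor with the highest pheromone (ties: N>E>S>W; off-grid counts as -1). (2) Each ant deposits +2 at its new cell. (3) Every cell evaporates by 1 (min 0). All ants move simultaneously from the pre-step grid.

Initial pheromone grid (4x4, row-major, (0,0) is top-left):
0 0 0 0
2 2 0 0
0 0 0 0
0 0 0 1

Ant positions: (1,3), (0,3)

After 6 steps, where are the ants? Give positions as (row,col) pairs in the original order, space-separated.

Step 1: ant0:(1,3)->N->(0,3) | ant1:(0,3)->S->(1,3)
  grid max=1 at (0,3)
Step 2: ant0:(0,3)->S->(1,3) | ant1:(1,3)->N->(0,3)
  grid max=2 at (0,3)
Step 3: ant0:(1,3)->N->(0,3) | ant1:(0,3)->S->(1,3)
  grid max=3 at (0,3)
Step 4: ant0:(0,3)->S->(1,3) | ant1:(1,3)->N->(0,3)
  grid max=4 at (0,3)
Step 5: ant0:(1,3)->N->(0,3) | ant1:(0,3)->S->(1,3)
  grid max=5 at (0,3)
Step 6: ant0:(0,3)->S->(1,3) | ant1:(1,3)->N->(0,3)
  grid max=6 at (0,3)

(1,3) (0,3)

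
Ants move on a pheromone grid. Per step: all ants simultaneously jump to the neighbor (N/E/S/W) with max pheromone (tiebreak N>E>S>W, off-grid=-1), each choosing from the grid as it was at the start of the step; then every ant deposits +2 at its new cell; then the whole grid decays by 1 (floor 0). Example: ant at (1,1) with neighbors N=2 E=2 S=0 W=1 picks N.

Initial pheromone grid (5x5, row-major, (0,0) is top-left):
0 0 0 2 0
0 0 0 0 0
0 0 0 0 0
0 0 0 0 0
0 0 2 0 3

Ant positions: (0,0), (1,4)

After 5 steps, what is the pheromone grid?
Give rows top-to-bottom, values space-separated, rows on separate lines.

After step 1: ants at (0,1),(0,4)
  0 1 0 1 1
  0 0 0 0 0
  0 0 0 0 0
  0 0 0 0 0
  0 0 1 0 2
After step 2: ants at (0,2),(0,3)
  0 0 1 2 0
  0 0 0 0 0
  0 0 0 0 0
  0 0 0 0 0
  0 0 0 0 1
After step 3: ants at (0,3),(0,2)
  0 0 2 3 0
  0 0 0 0 0
  0 0 0 0 0
  0 0 0 0 0
  0 0 0 0 0
After step 4: ants at (0,2),(0,3)
  0 0 3 4 0
  0 0 0 0 0
  0 0 0 0 0
  0 0 0 0 0
  0 0 0 0 0
After step 5: ants at (0,3),(0,2)
  0 0 4 5 0
  0 0 0 0 0
  0 0 0 0 0
  0 0 0 0 0
  0 0 0 0 0

0 0 4 5 0
0 0 0 0 0
0 0 0 0 0
0 0 0 0 0
0 0 0 0 0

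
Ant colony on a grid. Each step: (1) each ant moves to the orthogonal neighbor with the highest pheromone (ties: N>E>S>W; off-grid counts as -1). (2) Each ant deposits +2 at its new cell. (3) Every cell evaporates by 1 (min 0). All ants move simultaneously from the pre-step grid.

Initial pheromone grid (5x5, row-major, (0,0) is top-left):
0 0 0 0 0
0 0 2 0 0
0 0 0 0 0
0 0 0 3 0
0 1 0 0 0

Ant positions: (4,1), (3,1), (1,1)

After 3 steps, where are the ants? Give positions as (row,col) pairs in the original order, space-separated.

Step 1: ant0:(4,1)->N->(3,1) | ant1:(3,1)->S->(4,1) | ant2:(1,1)->E->(1,2)
  grid max=3 at (1,2)
Step 2: ant0:(3,1)->S->(4,1) | ant1:(4,1)->N->(3,1) | ant2:(1,2)->N->(0,2)
  grid max=3 at (4,1)
Step 3: ant0:(4,1)->N->(3,1) | ant1:(3,1)->S->(4,1) | ant2:(0,2)->S->(1,2)
  grid max=4 at (4,1)

(3,1) (4,1) (1,2)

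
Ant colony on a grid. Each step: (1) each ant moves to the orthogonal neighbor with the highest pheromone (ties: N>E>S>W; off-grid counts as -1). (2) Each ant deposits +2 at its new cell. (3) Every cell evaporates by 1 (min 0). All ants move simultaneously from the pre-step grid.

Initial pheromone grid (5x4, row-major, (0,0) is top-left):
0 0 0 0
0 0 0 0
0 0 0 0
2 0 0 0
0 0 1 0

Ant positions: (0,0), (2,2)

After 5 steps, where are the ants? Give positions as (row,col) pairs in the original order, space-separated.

Step 1: ant0:(0,0)->E->(0,1) | ant1:(2,2)->N->(1,2)
  grid max=1 at (0,1)
Step 2: ant0:(0,1)->E->(0,2) | ant1:(1,2)->N->(0,2)
  grid max=3 at (0,2)
Step 3: ant0:(0,2)->E->(0,3) | ant1:(0,2)->E->(0,3)
  grid max=3 at (0,3)
Step 4: ant0:(0,3)->W->(0,2) | ant1:(0,3)->W->(0,2)
  grid max=5 at (0,2)
Step 5: ant0:(0,2)->E->(0,3) | ant1:(0,2)->E->(0,3)
  grid max=5 at (0,3)

(0,3) (0,3)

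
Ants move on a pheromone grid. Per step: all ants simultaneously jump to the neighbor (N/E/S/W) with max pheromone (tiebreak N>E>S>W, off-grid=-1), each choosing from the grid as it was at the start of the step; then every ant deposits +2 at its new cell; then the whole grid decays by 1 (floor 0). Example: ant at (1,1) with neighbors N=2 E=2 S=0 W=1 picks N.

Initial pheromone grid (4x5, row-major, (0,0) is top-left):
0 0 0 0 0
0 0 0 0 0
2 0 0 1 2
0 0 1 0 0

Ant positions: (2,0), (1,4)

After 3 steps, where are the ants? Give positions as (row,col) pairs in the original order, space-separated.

Step 1: ant0:(2,0)->N->(1,0) | ant1:(1,4)->S->(2,4)
  grid max=3 at (2,4)
Step 2: ant0:(1,0)->S->(2,0) | ant1:(2,4)->N->(1,4)
  grid max=2 at (2,0)
Step 3: ant0:(2,0)->N->(1,0) | ant1:(1,4)->S->(2,4)
  grid max=3 at (2,4)

(1,0) (2,4)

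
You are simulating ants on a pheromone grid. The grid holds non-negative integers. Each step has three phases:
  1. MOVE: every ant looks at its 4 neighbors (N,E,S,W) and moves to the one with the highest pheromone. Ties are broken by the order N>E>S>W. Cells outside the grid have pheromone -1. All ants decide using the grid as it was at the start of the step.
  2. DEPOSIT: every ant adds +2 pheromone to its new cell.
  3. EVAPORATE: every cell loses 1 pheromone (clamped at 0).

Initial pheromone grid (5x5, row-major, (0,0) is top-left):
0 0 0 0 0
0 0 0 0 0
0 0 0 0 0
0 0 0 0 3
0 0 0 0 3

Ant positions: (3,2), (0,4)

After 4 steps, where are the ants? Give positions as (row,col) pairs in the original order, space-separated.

Step 1: ant0:(3,2)->N->(2,2) | ant1:(0,4)->S->(1,4)
  grid max=2 at (3,4)
Step 2: ant0:(2,2)->N->(1,2) | ant1:(1,4)->N->(0,4)
  grid max=1 at (0,4)
Step 3: ant0:(1,2)->N->(0,2) | ant1:(0,4)->S->(1,4)
  grid max=1 at (0,2)
Step 4: ant0:(0,2)->E->(0,3) | ant1:(1,4)->N->(0,4)
  grid max=1 at (0,3)

(0,3) (0,4)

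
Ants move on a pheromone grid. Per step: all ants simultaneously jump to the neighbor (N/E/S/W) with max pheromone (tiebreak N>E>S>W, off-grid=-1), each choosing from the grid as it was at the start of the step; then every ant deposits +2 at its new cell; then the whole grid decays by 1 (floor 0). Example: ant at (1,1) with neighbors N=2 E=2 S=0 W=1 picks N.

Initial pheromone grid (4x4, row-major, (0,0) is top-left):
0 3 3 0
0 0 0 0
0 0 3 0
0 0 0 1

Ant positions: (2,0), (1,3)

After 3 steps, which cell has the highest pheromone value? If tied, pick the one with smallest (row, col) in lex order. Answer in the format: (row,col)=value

Step 1: ant0:(2,0)->N->(1,0) | ant1:(1,3)->N->(0,3)
  grid max=2 at (0,1)
Step 2: ant0:(1,0)->N->(0,0) | ant1:(0,3)->W->(0,2)
  grid max=3 at (0,2)
Step 3: ant0:(0,0)->E->(0,1) | ant1:(0,2)->W->(0,1)
  grid max=4 at (0,1)
Final grid:
  0 4 2 0
  0 0 0 0
  0 0 0 0
  0 0 0 0
Max pheromone 4 at (0,1)

Answer: (0,1)=4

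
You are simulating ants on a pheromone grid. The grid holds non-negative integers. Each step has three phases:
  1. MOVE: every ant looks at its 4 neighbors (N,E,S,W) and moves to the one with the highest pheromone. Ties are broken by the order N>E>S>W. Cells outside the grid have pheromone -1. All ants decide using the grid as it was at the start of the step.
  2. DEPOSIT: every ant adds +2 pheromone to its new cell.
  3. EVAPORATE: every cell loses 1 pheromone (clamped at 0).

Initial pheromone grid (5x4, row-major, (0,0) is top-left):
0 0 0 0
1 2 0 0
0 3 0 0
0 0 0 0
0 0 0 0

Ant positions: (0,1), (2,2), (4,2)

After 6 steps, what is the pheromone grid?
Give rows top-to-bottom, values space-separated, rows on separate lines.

After step 1: ants at (1,1),(2,1),(3,2)
  0 0 0 0
  0 3 0 0
  0 4 0 0
  0 0 1 0
  0 0 0 0
After step 2: ants at (2,1),(1,1),(2,2)
  0 0 0 0
  0 4 0 0
  0 5 1 0
  0 0 0 0
  0 0 0 0
After step 3: ants at (1,1),(2,1),(2,1)
  0 0 0 0
  0 5 0 0
  0 8 0 0
  0 0 0 0
  0 0 0 0
After step 4: ants at (2,1),(1,1),(1,1)
  0 0 0 0
  0 8 0 0
  0 9 0 0
  0 0 0 0
  0 0 0 0
After step 5: ants at (1,1),(2,1),(2,1)
  0 0 0 0
  0 9 0 0
  0 12 0 0
  0 0 0 0
  0 0 0 0
After step 6: ants at (2,1),(1,1),(1,1)
  0 0 0 0
  0 12 0 0
  0 13 0 0
  0 0 0 0
  0 0 0 0

0 0 0 0
0 12 0 0
0 13 0 0
0 0 0 0
0 0 0 0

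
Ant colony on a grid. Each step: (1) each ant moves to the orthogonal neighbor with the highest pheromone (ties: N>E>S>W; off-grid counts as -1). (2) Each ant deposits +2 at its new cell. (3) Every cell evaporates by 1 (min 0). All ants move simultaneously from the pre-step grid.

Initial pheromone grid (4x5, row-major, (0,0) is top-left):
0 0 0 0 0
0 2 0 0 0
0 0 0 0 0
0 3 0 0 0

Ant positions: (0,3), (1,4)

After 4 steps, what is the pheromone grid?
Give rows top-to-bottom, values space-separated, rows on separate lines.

After step 1: ants at (0,4),(0,4)
  0 0 0 0 3
  0 1 0 0 0
  0 0 0 0 0
  0 2 0 0 0
After step 2: ants at (1,4),(1,4)
  0 0 0 0 2
  0 0 0 0 3
  0 0 0 0 0
  0 1 0 0 0
After step 3: ants at (0,4),(0,4)
  0 0 0 0 5
  0 0 0 0 2
  0 0 0 0 0
  0 0 0 0 0
After step 4: ants at (1,4),(1,4)
  0 0 0 0 4
  0 0 0 0 5
  0 0 0 0 0
  0 0 0 0 0

0 0 0 0 4
0 0 0 0 5
0 0 0 0 0
0 0 0 0 0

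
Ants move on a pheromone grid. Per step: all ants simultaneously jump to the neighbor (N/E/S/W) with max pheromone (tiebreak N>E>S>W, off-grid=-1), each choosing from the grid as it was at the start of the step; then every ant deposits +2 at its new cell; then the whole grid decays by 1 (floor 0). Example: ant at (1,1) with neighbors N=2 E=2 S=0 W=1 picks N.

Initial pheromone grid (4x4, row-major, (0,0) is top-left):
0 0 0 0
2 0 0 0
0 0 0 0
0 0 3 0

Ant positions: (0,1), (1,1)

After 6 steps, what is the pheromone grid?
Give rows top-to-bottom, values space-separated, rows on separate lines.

After step 1: ants at (0,2),(1,0)
  0 0 1 0
  3 0 0 0
  0 0 0 0
  0 0 2 0
After step 2: ants at (0,3),(0,0)
  1 0 0 1
  2 0 0 0
  0 0 0 0
  0 0 1 0
After step 3: ants at (1,3),(1,0)
  0 0 0 0
  3 0 0 1
  0 0 0 0
  0 0 0 0
After step 4: ants at (0,3),(0,0)
  1 0 0 1
  2 0 0 0
  0 0 0 0
  0 0 0 0
After step 5: ants at (1,3),(1,0)
  0 0 0 0
  3 0 0 1
  0 0 0 0
  0 0 0 0
After step 6: ants at (0,3),(0,0)
  1 0 0 1
  2 0 0 0
  0 0 0 0
  0 0 0 0

1 0 0 1
2 0 0 0
0 0 0 0
0 0 0 0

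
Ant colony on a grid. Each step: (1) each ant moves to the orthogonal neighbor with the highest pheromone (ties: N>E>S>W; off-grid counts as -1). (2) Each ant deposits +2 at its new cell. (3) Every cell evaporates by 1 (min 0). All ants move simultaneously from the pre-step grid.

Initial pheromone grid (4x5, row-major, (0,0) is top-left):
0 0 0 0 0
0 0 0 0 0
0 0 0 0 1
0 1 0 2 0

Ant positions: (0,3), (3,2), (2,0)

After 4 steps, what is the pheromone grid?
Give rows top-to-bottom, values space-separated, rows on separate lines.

After step 1: ants at (0,4),(3,3),(1,0)
  0 0 0 0 1
  1 0 0 0 0
  0 0 0 0 0
  0 0 0 3 0
After step 2: ants at (1,4),(2,3),(0,0)
  1 0 0 0 0
  0 0 0 0 1
  0 0 0 1 0
  0 0 0 2 0
After step 3: ants at (0,4),(3,3),(0,1)
  0 1 0 0 1
  0 0 0 0 0
  0 0 0 0 0
  0 0 0 3 0
After step 4: ants at (1,4),(2,3),(0,2)
  0 0 1 0 0
  0 0 0 0 1
  0 0 0 1 0
  0 0 0 2 0

0 0 1 0 0
0 0 0 0 1
0 0 0 1 0
0 0 0 2 0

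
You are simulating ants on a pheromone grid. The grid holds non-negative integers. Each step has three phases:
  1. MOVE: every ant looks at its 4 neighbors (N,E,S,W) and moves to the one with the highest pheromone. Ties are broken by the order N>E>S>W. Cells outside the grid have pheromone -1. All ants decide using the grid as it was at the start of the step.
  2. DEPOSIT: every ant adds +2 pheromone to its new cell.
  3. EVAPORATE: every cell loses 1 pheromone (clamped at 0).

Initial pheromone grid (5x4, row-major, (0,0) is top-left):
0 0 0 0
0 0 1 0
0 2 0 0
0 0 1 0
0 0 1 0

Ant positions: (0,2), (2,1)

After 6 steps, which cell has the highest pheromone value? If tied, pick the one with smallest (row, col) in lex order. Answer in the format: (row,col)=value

Step 1: ant0:(0,2)->S->(1,2) | ant1:(2,1)->N->(1,1)
  grid max=2 at (1,2)
Step 2: ant0:(1,2)->W->(1,1) | ant1:(1,1)->E->(1,2)
  grid max=3 at (1,2)
Step 3: ant0:(1,1)->E->(1,2) | ant1:(1,2)->W->(1,1)
  grid max=4 at (1,2)
Step 4: ant0:(1,2)->W->(1,1) | ant1:(1,1)->E->(1,2)
  grid max=5 at (1,2)
Step 5: ant0:(1,1)->E->(1,2) | ant1:(1,2)->W->(1,1)
  grid max=6 at (1,2)
Step 6: ant0:(1,2)->W->(1,1) | ant1:(1,1)->E->(1,2)
  grid max=7 at (1,2)
Final grid:
  0 0 0 0
  0 6 7 0
  0 0 0 0
  0 0 0 0
  0 0 0 0
Max pheromone 7 at (1,2)

Answer: (1,2)=7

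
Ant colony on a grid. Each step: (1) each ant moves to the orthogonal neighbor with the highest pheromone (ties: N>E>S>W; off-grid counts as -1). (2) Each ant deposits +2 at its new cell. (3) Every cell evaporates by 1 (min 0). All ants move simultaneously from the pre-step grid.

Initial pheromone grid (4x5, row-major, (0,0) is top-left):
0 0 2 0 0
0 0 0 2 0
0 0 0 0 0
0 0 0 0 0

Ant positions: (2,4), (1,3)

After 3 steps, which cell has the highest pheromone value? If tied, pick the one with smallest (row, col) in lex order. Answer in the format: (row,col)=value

Answer: (0,3)=3

Derivation:
Step 1: ant0:(2,4)->N->(1,4) | ant1:(1,3)->N->(0,3)
  grid max=1 at (0,2)
Step 2: ant0:(1,4)->W->(1,3) | ant1:(0,3)->S->(1,3)
  grid max=4 at (1,3)
Step 3: ant0:(1,3)->N->(0,3) | ant1:(1,3)->N->(0,3)
  grid max=3 at (0,3)
Final grid:
  0 0 0 3 0
  0 0 0 3 0
  0 0 0 0 0
  0 0 0 0 0
Max pheromone 3 at (0,3)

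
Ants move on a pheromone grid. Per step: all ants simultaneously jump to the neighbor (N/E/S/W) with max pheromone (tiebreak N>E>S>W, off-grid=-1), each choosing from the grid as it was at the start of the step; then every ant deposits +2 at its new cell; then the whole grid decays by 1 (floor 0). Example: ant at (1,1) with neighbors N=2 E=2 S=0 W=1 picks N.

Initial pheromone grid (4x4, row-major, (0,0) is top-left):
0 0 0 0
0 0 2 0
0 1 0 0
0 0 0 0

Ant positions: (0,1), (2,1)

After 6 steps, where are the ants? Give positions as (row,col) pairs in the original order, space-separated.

Step 1: ant0:(0,1)->E->(0,2) | ant1:(2,1)->N->(1,1)
  grid max=1 at (0,2)
Step 2: ant0:(0,2)->S->(1,2) | ant1:(1,1)->E->(1,2)
  grid max=4 at (1,2)
Step 3: ant0:(1,2)->N->(0,2) | ant1:(1,2)->N->(0,2)
  grid max=3 at (0,2)
Step 4: ant0:(0,2)->S->(1,2) | ant1:(0,2)->S->(1,2)
  grid max=6 at (1,2)
Step 5: ant0:(1,2)->N->(0,2) | ant1:(1,2)->N->(0,2)
  grid max=5 at (0,2)
Step 6: ant0:(0,2)->S->(1,2) | ant1:(0,2)->S->(1,2)
  grid max=8 at (1,2)

(1,2) (1,2)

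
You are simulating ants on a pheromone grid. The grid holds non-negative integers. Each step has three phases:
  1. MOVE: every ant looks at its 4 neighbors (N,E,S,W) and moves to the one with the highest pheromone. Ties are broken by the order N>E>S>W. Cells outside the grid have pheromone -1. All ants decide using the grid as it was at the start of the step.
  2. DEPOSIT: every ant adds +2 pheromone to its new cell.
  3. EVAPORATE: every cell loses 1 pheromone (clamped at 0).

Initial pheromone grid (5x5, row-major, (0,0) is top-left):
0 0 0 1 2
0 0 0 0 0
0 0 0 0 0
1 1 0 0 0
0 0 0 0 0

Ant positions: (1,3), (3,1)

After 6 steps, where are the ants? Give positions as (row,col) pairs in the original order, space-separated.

Step 1: ant0:(1,3)->N->(0,3) | ant1:(3,1)->W->(3,0)
  grid max=2 at (0,3)
Step 2: ant0:(0,3)->E->(0,4) | ant1:(3,0)->N->(2,0)
  grid max=2 at (0,4)
Step 3: ant0:(0,4)->W->(0,3) | ant1:(2,0)->S->(3,0)
  grid max=2 at (0,3)
Step 4: ant0:(0,3)->E->(0,4) | ant1:(3,0)->N->(2,0)
  grid max=2 at (0,4)
Step 5: ant0:(0,4)->W->(0,3) | ant1:(2,0)->S->(3,0)
  grid max=2 at (0,3)
Step 6: ant0:(0,3)->E->(0,4) | ant1:(3,0)->N->(2,0)
  grid max=2 at (0,4)

(0,4) (2,0)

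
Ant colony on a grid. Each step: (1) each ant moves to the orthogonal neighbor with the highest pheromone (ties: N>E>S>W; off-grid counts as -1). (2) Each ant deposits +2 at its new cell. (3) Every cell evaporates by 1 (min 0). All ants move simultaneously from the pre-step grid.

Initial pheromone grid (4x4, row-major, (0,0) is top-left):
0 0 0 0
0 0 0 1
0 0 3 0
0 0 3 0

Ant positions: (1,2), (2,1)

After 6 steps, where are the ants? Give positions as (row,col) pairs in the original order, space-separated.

Step 1: ant0:(1,2)->S->(2,2) | ant1:(2,1)->E->(2,2)
  grid max=6 at (2,2)
Step 2: ant0:(2,2)->S->(3,2) | ant1:(2,2)->S->(3,2)
  grid max=5 at (2,2)
Step 3: ant0:(3,2)->N->(2,2) | ant1:(3,2)->N->(2,2)
  grid max=8 at (2,2)
Step 4: ant0:(2,2)->S->(3,2) | ant1:(2,2)->S->(3,2)
  grid max=7 at (2,2)
Step 5: ant0:(3,2)->N->(2,2) | ant1:(3,2)->N->(2,2)
  grid max=10 at (2,2)
Step 6: ant0:(2,2)->S->(3,2) | ant1:(2,2)->S->(3,2)
  grid max=9 at (2,2)

(3,2) (3,2)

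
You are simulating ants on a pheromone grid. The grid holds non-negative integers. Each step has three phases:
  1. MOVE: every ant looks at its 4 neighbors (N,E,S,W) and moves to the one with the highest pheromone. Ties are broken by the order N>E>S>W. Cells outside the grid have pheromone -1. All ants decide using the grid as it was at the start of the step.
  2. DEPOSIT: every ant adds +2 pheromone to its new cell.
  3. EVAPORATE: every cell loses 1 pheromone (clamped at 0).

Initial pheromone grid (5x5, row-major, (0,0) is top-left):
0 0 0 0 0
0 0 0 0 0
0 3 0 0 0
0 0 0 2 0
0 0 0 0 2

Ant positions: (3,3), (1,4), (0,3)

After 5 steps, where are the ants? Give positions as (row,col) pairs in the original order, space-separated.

Step 1: ant0:(3,3)->N->(2,3) | ant1:(1,4)->N->(0,4) | ant2:(0,3)->E->(0,4)
  grid max=3 at (0,4)
Step 2: ant0:(2,3)->S->(3,3) | ant1:(0,4)->S->(1,4) | ant2:(0,4)->S->(1,4)
  grid max=3 at (1,4)
Step 3: ant0:(3,3)->N->(2,3) | ant1:(1,4)->N->(0,4) | ant2:(1,4)->N->(0,4)
  grid max=5 at (0,4)
Step 4: ant0:(2,3)->S->(3,3) | ant1:(0,4)->S->(1,4) | ant2:(0,4)->S->(1,4)
  grid max=5 at (1,4)
Step 5: ant0:(3,3)->N->(2,3) | ant1:(1,4)->N->(0,4) | ant2:(1,4)->N->(0,4)
  grid max=7 at (0,4)

(2,3) (0,4) (0,4)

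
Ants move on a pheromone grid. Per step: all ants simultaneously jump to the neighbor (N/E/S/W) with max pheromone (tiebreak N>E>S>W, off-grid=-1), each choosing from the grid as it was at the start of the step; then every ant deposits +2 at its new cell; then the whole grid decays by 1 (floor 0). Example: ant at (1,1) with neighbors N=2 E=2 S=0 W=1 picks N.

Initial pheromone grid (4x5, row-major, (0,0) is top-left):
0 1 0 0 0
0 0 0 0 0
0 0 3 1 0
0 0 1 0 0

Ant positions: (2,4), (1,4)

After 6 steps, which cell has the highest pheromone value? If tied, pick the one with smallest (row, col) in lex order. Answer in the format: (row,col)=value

Step 1: ant0:(2,4)->W->(2,3) | ant1:(1,4)->N->(0,4)
  grid max=2 at (2,2)
Step 2: ant0:(2,3)->W->(2,2) | ant1:(0,4)->S->(1,4)
  grid max=3 at (2,2)
Step 3: ant0:(2,2)->E->(2,3) | ant1:(1,4)->N->(0,4)
  grid max=2 at (2,2)
Step 4: ant0:(2,3)->W->(2,2) | ant1:(0,4)->S->(1,4)
  grid max=3 at (2,2)
Step 5: ant0:(2,2)->E->(2,3) | ant1:(1,4)->N->(0,4)
  grid max=2 at (2,2)
Step 6: ant0:(2,3)->W->(2,2) | ant1:(0,4)->S->(1,4)
  grid max=3 at (2,2)
Final grid:
  0 0 0 0 0
  0 0 0 0 1
  0 0 3 1 0
  0 0 0 0 0
Max pheromone 3 at (2,2)

Answer: (2,2)=3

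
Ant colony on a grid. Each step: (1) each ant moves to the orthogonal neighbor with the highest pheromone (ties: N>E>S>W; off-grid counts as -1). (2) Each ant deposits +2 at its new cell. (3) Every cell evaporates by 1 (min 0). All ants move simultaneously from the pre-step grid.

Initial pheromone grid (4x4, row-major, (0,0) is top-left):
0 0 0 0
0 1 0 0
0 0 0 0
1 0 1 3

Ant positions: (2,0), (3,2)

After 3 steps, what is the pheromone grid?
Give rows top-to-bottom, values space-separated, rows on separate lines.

After step 1: ants at (3,0),(3,3)
  0 0 0 0
  0 0 0 0
  0 0 0 0
  2 0 0 4
After step 2: ants at (2,0),(2,3)
  0 0 0 0
  0 0 0 0
  1 0 0 1
  1 0 0 3
After step 3: ants at (3,0),(3,3)
  0 0 0 0
  0 0 0 0
  0 0 0 0
  2 0 0 4

0 0 0 0
0 0 0 0
0 0 0 0
2 0 0 4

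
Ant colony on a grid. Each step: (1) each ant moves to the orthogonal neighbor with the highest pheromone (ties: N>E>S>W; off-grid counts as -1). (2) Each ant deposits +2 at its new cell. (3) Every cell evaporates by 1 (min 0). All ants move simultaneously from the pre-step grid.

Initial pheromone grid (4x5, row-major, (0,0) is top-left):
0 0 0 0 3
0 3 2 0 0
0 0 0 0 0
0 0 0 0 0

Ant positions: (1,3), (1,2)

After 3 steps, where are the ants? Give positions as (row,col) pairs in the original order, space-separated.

Step 1: ant0:(1,3)->W->(1,2) | ant1:(1,2)->W->(1,1)
  grid max=4 at (1,1)
Step 2: ant0:(1,2)->W->(1,1) | ant1:(1,1)->E->(1,2)
  grid max=5 at (1,1)
Step 3: ant0:(1,1)->E->(1,2) | ant1:(1,2)->W->(1,1)
  grid max=6 at (1,1)

(1,2) (1,1)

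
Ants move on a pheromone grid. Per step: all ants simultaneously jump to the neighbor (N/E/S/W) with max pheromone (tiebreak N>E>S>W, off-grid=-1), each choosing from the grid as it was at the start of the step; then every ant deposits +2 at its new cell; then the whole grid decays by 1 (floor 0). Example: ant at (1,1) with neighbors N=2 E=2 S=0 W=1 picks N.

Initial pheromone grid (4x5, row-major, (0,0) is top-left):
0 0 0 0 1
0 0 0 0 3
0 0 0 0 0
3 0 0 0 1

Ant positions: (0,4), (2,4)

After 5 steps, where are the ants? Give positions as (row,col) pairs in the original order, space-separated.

Step 1: ant0:(0,4)->S->(1,4) | ant1:(2,4)->N->(1,4)
  grid max=6 at (1,4)
Step 2: ant0:(1,4)->N->(0,4) | ant1:(1,4)->N->(0,4)
  grid max=5 at (1,4)
Step 3: ant0:(0,4)->S->(1,4) | ant1:(0,4)->S->(1,4)
  grid max=8 at (1,4)
Step 4: ant0:(1,4)->N->(0,4) | ant1:(1,4)->N->(0,4)
  grid max=7 at (1,4)
Step 5: ant0:(0,4)->S->(1,4) | ant1:(0,4)->S->(1,4)
  grid max=10 at (1,4)

(1,4) (1,4)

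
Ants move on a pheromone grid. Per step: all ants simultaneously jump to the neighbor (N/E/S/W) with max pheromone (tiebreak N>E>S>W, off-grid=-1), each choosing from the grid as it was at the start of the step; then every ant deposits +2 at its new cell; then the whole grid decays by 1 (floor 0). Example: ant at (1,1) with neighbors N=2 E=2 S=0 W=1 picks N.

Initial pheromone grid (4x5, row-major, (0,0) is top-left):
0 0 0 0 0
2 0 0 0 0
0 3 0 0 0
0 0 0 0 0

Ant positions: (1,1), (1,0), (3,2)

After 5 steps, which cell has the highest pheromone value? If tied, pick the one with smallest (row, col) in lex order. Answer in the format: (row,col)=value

Step 1: ant0:(1,1)->S->(2,1) | ant1:(1,0)->N->(0,0) | ant2:(3,2)->N->(2,2)
  grid max=4 at (2,1)
Step 2: ant0:(2,1)->E->(2,2) | ant1:(0,0)->S->(1,0) | ant2:(2,2)->W->(2,1)
  grid max=5 at (2,1)
Step 3: ant0:(2,2)->W->(2,1) | ant1:(1,0)->N->(0,0) | ant2:(2,1)->E->(2,2)
  grid max=6 at (2,1)
Step 4: ant0:(2,1)->E->(2,2) | ant1:(0,0)->S->(1,0) | ant2:(2,2)->W->(2,1)
  grid max=7 at (2,1)
Step 5: ant0:(2,2)->W->(2,1) | ant1:(1,0)->N->(0,0) | ant2:(2,1)->E->(2,2)
  grid max=8 at (2,1)
Final grid:
  1 0 0 0 0
  1 0 0 0 0
  0 8 5 0 0
  0 0 0 0 0
Max pheromone 8 at (2,1)

Answer: (2,1)=8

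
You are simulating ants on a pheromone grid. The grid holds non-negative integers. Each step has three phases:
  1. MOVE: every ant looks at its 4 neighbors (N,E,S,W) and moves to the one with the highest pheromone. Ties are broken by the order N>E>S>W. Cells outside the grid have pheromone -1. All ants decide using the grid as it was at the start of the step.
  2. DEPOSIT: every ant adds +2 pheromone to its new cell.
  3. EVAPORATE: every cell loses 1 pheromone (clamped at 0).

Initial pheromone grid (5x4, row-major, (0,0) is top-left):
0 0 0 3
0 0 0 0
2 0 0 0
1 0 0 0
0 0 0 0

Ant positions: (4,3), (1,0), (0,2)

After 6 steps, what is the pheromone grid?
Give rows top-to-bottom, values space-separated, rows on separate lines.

After step 1: ants at (3,3),(2,0),(0,3)
  0 0 0 4
  0 0 0 0
  3 0 0 0
  0 0 0 1
  0 0 0 0
After step 2: ants at (2,3),(1,0),(1,3)
  0 0 0 3
  1 0 0 1
  2 0 0 1
  0 0 0 0
  0 0 0 0
After step 3: ants at (1,3),(2,0),(0,3)
  0 0 0 4
  0 0 0 2
  3 0 0 0
  0 0 0 0
  0 0 0 0
After step 4: ants at (0,3),(1,0),(1,3)
  0 0 0 5
  1 0 0 3
  2 0 0 0
  0 0 0 0
  0 0 0 0
After step 5: ants at (1,3),(2,0),(0,3)
  0 0 0 6
  0 0 0 4
  3 0 0 0
  0 0 0 0
  0 0 0 0
After step 6: ants at (0,3),(1,0),(1,3)
  0 0 0 7
  1 0 0 5
  2 0 0 0
  0 0 0 0
  0 0 0 0

0 0 0 7
1 0 0 5
2 0 0 0
0 0 0 0
0 0 0 0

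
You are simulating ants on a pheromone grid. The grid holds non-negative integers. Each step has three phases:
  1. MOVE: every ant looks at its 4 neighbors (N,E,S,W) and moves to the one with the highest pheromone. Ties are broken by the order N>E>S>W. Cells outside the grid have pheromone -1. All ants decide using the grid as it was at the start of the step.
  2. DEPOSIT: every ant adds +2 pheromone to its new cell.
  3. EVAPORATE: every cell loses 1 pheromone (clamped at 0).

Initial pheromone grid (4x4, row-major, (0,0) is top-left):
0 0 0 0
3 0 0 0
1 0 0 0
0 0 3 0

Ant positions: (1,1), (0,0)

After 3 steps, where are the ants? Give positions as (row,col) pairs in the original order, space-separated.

Step 1: ant0:(1,1)->W->(1,0) | ant1:(0,0)->S->(1,0)
  grid max=6 at (1,0)
Step 2: ant0:(1,0)->N->(0,0) | ant1:(1,0)->N->(0,0)
  grid max=5 at (1,0)
Step 3: ant0:(0,0)->S->(1,0) | ant1:(0,0)->S->(1,0)
  grid max=8 at (1,0)

(1,0) (1,0)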